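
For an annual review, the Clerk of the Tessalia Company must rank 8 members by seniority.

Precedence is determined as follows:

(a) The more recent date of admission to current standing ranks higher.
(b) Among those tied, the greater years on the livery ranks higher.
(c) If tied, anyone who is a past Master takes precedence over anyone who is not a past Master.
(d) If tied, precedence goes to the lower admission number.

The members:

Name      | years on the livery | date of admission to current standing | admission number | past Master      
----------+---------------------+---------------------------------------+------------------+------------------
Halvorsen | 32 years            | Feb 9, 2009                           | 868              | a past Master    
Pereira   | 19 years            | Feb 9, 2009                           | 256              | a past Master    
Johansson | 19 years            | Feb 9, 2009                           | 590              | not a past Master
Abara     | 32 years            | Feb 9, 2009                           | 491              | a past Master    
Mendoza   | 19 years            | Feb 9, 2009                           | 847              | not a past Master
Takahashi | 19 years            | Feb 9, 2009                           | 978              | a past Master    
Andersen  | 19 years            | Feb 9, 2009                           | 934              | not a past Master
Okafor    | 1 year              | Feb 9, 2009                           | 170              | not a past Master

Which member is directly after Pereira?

Takahashi

By date of admission to current standing (later first): Abara, Halvorsen, Pereira, Takahashi, Johansson, Mendoza, Andersen and Okafor (each Feb 9, 2009).
Among Abara, Halvorsen, Pereira, Takahashi, Johansson, Mendoza, Andersen and Okafor, by years on the livery (higher first): Abara and Halvorsen (32 years) before Pereira, Takahashi, Johansson, Mendoza and Andersen (19 years) before Okafor (1 year).
Abara and Halvorsen are each a past Master, so the next rule applies.
Among Abara and Halvorsen, by admission number (lower first): Abara (491) before Halvorsen (868).
Among Pereira, Takahashi, Johansson, Mendoza and Andersen, a past Master before not a past Master: Pereira and Takahashi (a past Master) before Johansson, Mendoza and Andersen (not a past Master).
Among Pereira and Takahashi, by admission number (lower first): Pereira (256) before Takahashi (978).
Among Johansson, Mendoza and Andersen, by admission number (lower first): Johansson (590) before Mendoza (847) before Andersen (934).
Order: Abara, Halvorsen, Pereira, Takahashi, Johansson, Mendoza, Andersen, Okafor.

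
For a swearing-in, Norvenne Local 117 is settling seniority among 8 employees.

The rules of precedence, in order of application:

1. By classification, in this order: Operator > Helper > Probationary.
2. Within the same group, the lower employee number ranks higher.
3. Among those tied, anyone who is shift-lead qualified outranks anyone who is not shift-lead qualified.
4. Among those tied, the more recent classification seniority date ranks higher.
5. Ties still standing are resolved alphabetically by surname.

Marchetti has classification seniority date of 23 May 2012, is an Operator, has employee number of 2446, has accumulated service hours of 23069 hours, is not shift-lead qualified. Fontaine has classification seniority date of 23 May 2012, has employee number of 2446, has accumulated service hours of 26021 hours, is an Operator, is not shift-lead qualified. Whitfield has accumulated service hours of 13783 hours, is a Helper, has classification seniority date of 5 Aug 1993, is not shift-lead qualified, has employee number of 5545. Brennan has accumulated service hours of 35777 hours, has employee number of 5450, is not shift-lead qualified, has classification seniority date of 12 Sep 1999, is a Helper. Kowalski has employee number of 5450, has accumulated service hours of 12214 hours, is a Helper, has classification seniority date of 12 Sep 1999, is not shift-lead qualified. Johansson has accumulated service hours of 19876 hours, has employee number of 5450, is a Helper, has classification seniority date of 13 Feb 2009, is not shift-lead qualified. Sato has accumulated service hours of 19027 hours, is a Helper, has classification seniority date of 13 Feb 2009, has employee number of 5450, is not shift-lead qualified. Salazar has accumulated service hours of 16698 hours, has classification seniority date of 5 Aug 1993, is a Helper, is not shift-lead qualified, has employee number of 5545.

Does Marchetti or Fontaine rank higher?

Fontaine

By classification: Fontaine and Marchetti (Operator); then Johansson, Sato, Brennan, Kowalski, Salazar and Whitfield (Helper).
Fontaine and Marchetti both have employee number 2446, so the next rule applies.
Fontaine and Marchetti are each not shift-lead qualified, so the next rule applies.
Fontaine and Marchetti both have classification seniority date 23 May 2012, so the next rule applies.
Among Fontaine and Marchetti, alphabetically by surname: Fontaine before Marchetti.
Among Johansson, Sato, Brennan, Kowalski, Salazar and Whitfield, by employee number (lower first): Johansson, Sato, Brennan and Kowalski (5450) before Salazar and Whitfield (5545).
Johansson, Sato, Brennan and Kowalski are each not shift-lead qualified, so the next rule applies.
Among Johansson, Sato, Brennan and Kowalski, by classification seniority date (later first): Johansson and Sato (13 Feb 2009) before Brennan and Kowalski (12 Sep 1999).
Among Johansson and Sato, alphabetically by surname: Johansson before Sato.
Among Brennan and Kowalski, alphabetically by surname: Brennan before Kowalski.
Salazar and Whitfield are each not shift-lead qualified, so the next rule applies.
Salazar and Whitfield both have classification seniority date 5 Aug 1993, so the next rule applies.
Among Salazar and Whitfield, alphabetically by surname: Salazar before Whitfield.
So Fontaine takes precedence.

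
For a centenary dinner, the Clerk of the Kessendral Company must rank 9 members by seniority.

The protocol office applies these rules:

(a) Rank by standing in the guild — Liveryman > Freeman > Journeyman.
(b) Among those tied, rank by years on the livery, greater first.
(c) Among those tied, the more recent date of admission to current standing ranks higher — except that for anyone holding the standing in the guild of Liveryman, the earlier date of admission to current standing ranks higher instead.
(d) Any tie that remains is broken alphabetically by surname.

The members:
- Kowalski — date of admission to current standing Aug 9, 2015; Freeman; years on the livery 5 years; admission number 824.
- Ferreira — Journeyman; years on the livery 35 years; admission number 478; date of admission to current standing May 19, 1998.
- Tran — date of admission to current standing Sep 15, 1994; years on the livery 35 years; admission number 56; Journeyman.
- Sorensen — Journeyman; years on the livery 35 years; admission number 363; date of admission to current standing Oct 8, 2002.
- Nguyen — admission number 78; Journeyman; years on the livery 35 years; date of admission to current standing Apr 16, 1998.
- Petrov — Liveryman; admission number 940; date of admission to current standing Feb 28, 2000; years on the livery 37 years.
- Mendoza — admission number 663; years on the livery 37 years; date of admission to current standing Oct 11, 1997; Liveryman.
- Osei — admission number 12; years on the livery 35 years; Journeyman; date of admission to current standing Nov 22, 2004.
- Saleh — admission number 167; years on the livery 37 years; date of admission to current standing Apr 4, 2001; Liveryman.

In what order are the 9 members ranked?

Mendoza, Petrov, Saleh, Kowalski, Osei, Sorensen, Ferreira, Nguyen, Tran

By standing in the guild: Mendoza, Petrov and Saleh (Liveryman); then Kowalski (Freeman); then Osei, Sorensen, Ferreira, Nguyen and Tran (Journeyman).
Mendoza, Petrov and Saleh all have years on the livery 37 years, so the next rule applies.
Among Mendoza, Petrov and Saleh, by date of admission to current standing (earlier first) (reversed rule for this group): Mendoza (Oct 11, 1997) before Petrov (Feb 28, 2000) before Saleh (Apr 4, 2001).
Osei, Sorensen, Ferreira, Nguyen and Tran all have years on the livery 35 years, so the next rule applies.
Among Osei, Sorensen, Ferreira, Nguyen and Tran, by date of admission to current standing (later first): Osei (Nov 22, 2004) before Sorensen (Oct 8, 2002) before Ferreira (May 19, 1998) before Nguyen (Apr 16, 1998) before Tran (Sep 15, 1994).
Full order: Mendoza, Petrov, Saleh, Kowalski, Osei, Sorensen, Ferreira, Nguyen, Tran.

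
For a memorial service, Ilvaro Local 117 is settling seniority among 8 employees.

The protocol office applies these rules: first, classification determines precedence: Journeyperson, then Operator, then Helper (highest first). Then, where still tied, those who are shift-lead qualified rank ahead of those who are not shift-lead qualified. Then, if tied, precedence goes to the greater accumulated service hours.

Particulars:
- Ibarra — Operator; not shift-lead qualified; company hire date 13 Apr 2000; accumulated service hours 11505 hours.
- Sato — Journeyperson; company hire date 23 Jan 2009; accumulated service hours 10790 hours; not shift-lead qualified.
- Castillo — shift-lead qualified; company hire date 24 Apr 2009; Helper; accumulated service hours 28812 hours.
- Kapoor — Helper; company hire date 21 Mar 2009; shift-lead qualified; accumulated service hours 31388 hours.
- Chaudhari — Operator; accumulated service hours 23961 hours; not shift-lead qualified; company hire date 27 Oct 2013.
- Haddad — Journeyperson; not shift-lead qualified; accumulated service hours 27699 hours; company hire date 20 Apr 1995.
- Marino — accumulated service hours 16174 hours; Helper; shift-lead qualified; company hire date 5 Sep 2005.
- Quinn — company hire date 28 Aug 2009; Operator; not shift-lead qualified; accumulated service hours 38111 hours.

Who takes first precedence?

By classification: Haddad and Sato (Journeyperson); then Quinn, Chaudhari and Ibarra (Operator); then Kapoor, Castillo and Marino (Helper).
Haddad and Sato are each not shift-lead qualified, so the next rule applies.
Among Haddad and Sato, by accumulated service hours (higher first): Haddad (27699 hours) before Sato (10790 hours).
Quinn, Chaudhari and Ibarra are each not shift-lead qualified, so the next rule applies.
Among Quinn, Chaudhari and Ibarra, by accumulated service hours (higher first): Quinn (38111 hours) before Chaudhari (23961 hours) before Ibarra (11505 hours).
Kapoor, Castillo and Marino are each shift-lead qualified, so the next rule applies.
Among Kapoor, Castillo and Marino, by accumulated service hours (higher first): Kapoor (31388 hours) before Castillo (28812 hours) before Marino (16174 hours).
Order: Haddad, Sato, Quinn, Chaudhari, Ibarra, Kapoor, Castillo, Marino.

Haddad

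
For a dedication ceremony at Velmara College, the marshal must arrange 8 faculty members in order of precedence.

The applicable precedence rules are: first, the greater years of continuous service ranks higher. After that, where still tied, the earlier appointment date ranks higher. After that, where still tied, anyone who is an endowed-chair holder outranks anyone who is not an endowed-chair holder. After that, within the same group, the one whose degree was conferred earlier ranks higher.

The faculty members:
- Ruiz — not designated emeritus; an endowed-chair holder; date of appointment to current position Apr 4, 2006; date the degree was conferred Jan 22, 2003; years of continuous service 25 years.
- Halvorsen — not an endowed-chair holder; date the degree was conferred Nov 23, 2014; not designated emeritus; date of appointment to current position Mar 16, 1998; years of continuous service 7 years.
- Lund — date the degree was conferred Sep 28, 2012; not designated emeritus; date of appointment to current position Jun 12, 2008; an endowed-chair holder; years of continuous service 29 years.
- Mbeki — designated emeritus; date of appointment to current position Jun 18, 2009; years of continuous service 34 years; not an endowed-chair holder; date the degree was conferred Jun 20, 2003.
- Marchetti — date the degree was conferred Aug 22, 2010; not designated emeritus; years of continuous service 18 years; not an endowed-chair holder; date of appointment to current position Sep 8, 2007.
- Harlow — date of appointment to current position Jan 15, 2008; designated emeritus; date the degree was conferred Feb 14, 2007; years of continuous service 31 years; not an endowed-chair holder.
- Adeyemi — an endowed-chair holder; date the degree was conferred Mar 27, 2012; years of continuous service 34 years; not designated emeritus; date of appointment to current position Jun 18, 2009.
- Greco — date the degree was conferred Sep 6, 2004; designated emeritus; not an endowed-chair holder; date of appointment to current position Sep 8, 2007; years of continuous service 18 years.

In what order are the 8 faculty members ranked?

Adeyemi, Mbeki, Harlow, Lund, Ruiz, Greco, Marchetti, Halvorsen

By years of continuous service (higher first): Adeyemi and Mbeki (both 34 years); then Harlow (31 years); then Lund (29 years); then Ruiz (25 years); then Greco and Marchetti (both 18 years); then Halvorsen (7 years).
Adeyemi and Mbeki both have date of appointment to current position Jun 18, 2009, so the next rule applies.
Among Adeyemi and Mbeki, an endowed-chair holder before not an endowed-chair holder: Adeyemi (an endowed-chair holder) before Mbeki (not an endowed-chair holder).
Greco and Marchetti both have date of appointment to current position Sep 8, 2007, so the next rule applies.
Greco and Marchetti are each not an endowed-chair holder, so the next rule applies.
Among Greco and Marchetti, by date the degree was conferred (earlier first): Greco (Sep 6, 2004) before Marchetti (Aug 22, 2010).
Full order: Adeyemi, Mbeki, Harlow, Lund, Ruiz, Greco, Marchetti, Halvorsen.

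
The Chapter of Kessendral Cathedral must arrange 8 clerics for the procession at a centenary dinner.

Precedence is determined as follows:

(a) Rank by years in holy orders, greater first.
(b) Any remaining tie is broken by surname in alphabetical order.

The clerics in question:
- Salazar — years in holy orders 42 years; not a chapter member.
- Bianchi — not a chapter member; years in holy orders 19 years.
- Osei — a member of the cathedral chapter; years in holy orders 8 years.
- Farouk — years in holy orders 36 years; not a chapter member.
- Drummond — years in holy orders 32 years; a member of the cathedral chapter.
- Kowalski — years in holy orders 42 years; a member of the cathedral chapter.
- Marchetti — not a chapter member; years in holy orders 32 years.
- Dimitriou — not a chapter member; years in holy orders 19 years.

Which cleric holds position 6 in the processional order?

Bianchi

By years in holy orders (higher first): Kowalski and Salazar (both 42 years); then Farouk (36 years); then Drummond and Marchetti (both 32 years); then Bianchi and Dimitriou (both 19 years); then Osei (8 years).
Among Kowalski and Salazar, alphabetically by surname: Kowalski before Salazar.
Among Drummond and Marchetti, alphabetically by surname: Drummond before Marchetti.
Among Bianchi and Dimitriou, alphabetically by surname: Bianchi before Dimitriou.
Order: Kowalski, Salazar, Farouk, Drummond, Marchetti, Bianchi, Dimitriou, Osei.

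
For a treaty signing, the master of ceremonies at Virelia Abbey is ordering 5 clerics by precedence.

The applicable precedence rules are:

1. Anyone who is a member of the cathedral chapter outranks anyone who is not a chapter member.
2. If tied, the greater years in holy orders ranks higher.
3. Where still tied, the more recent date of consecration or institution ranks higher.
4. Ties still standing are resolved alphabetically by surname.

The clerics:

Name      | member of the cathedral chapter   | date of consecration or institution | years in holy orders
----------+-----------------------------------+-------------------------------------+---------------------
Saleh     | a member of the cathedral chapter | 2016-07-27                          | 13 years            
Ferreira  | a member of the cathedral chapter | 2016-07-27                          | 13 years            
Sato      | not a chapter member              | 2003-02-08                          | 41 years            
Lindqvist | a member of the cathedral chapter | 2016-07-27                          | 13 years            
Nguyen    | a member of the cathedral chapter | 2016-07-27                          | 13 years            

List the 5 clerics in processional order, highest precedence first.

By the first rule: Ferreira, Lindqvist, Nguyen and Saleh (each a member of the cathedral chapter); then Sato (not a chapter member).
Ferreira, Lindqvist, Nguyen and Saleh all have years in holy orders 13 years, so the next rule applies.
Ferreira, Lindqvist, Nguyen and Saleh all have date of consecration or institution 2016-07-27, so the next rule applies.
Among Ferreira, Lindqvist, Nguyen and Saleh, alphabetically by surname: Ferreira before Lindqvist before Nguyen before Saleh.
Full order: Ferreira, Lindqvist, Nguyen, Saleh, Sato.

Ferreira, Lindqvist, Nguyen, Saleh, Sato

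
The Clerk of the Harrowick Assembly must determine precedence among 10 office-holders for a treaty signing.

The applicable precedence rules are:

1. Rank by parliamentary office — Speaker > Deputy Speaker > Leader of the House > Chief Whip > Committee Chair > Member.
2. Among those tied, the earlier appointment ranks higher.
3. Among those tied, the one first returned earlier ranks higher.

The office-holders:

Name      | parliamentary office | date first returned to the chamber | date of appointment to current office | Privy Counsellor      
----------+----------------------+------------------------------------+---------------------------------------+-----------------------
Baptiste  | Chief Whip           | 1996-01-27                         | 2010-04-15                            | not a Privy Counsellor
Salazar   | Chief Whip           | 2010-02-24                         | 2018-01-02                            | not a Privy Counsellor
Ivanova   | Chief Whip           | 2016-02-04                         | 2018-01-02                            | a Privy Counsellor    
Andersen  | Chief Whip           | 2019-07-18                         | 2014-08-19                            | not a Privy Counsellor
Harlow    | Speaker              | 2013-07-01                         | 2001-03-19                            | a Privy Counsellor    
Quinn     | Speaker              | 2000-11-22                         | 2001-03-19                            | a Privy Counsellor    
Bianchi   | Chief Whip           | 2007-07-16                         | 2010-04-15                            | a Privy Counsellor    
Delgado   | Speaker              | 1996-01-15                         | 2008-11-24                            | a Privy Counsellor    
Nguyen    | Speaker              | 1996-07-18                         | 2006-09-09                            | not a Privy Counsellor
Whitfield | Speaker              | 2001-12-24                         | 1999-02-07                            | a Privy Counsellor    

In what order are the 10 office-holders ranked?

Whitfield, Quinn, Harlow, Nguyen, Delgado, Baptiste, Bianchi, Andersen, Salazar, Ivanova

By parliamentary office: Whitfield, Quinn, Harlow, Nguyen and Delgado (Speaker); then Baptiste, Bianchi, Andersen, Salazar and Ivanova (Chief Whip).
Among Whitfield, Quinn, Harlow, Nguyen and Delgado, by date of appointment to current office (earlier first): Whitfield (1999-02-07) before Quinn and Harlow (2001-03-19) before Nguyen (2006-09-09) before Delgado (2008-11-24).
Among Quinn and Harlow, by date first returned to the chamber (earlier first): Quinn (2000-11-22) before Harlow (2013-07-01).
Among Baptiste, Bianchi, Andersen, Salazar and Ivanova, by date of appointment to current office (earlier first): Baptiste and Bianchi (2010-04-15) before Andersen (2014-08-19) before Salazar and Ivanova (2018-01-02).
Among Baptiste and Bianchi, by date first returned to the chamber (earlier first): Baptiste (1996-01-27) before Bianchi (2007-07-16).
Among Salazar and Ivanova, by date first returned to the chamber (earlier first): Salazar (2010-02-24) before Ivanova (2016-02-04).
Full order: Whitfield, Quinn, Harlow, Nguyen, Delgado, Baptiste, Bianchi, Andersen, Salazar, Ivanova.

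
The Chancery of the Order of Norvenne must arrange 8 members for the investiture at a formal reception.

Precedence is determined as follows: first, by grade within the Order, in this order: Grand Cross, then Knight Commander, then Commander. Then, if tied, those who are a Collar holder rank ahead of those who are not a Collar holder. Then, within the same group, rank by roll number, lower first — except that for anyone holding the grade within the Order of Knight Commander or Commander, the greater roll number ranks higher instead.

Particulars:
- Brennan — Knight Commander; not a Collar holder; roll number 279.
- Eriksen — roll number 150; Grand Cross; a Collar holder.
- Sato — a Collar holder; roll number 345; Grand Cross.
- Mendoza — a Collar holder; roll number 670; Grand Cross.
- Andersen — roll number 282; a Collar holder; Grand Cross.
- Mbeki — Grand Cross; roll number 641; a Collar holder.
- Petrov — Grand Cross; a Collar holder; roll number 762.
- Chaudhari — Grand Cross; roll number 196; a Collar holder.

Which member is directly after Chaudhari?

Andersen

By grade within the Order: Eriksen, Chaudhari, Andersen, Sato, Mbeki, Mendoza and Petrov (Grand Cross); then Brennan (Knight Commander).
Eriksen, Chaudhari, Andersen, Sato, Mbeki, Mendoza and Petrov are each a Collar holder, so the next rule applies.
Among Eriksen, Chaudhari, Andersen, Sato, Mbeki, Mendoza and Petrov, by roll number (lower first): Eriksen (150) before Chaudhari (196) before Andersen (282) before Sato (345) before Mbeki (641) before Mendoza (670) before Petrov (762).
Order: Eriksen, Chaudhari, Andersen, Sato, Mbeki, Mendoza, Petrov, Brennan.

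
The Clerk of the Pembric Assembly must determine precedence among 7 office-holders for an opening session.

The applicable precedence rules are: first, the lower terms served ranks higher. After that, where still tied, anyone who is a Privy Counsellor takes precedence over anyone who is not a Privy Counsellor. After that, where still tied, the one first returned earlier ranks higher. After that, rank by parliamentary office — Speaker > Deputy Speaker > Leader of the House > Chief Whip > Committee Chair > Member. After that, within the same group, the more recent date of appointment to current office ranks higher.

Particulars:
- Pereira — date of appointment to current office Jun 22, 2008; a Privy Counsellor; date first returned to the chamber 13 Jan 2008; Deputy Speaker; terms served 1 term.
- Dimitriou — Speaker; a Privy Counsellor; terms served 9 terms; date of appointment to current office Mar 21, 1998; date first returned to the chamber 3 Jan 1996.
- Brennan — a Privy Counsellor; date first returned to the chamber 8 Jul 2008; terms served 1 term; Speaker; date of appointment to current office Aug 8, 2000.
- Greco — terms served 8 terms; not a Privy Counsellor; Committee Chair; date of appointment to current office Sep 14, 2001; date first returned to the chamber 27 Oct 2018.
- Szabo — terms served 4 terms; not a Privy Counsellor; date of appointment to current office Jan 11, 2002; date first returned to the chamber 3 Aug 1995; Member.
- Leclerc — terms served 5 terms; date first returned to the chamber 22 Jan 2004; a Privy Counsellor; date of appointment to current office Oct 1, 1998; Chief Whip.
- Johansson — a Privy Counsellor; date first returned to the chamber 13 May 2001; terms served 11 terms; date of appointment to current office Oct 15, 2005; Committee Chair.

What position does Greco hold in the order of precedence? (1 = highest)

By terms served (lower first): Pereira and Brennan (both 1 term); then Szabo (4 terms); then Leclerc (5 terms); then Greco (8 terms); then Dimitriou (9 terms); then Johansson (11 terms).
Pereira and Brennan are each a Privy Counsellor, so the next rule applies.
Among Pereira and Brennan, by date first returned to the chamber (earlier first): Pereira (13 Jan 2008) before Brennan (8 Jul 2008).
Order: Pereira, Brennan, Szabo, Leclerc, Greco, Dimitriou, Johansson. So position 5.

5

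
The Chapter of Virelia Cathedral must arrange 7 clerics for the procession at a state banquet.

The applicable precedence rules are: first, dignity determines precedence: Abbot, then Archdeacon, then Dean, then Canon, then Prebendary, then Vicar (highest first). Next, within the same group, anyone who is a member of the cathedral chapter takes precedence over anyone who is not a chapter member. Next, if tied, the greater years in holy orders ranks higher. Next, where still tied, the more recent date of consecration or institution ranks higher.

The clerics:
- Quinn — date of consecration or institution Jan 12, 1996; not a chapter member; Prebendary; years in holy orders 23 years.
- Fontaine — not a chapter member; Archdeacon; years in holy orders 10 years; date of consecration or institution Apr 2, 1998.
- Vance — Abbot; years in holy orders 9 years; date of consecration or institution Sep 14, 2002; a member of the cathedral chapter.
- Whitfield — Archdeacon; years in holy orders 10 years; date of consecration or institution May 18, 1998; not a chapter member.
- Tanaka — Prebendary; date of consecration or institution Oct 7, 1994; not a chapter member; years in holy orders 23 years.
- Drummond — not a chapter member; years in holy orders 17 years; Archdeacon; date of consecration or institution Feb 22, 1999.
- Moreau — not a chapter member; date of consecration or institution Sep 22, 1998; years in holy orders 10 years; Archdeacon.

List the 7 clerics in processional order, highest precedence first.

Vance, Drummond, Moreau, Whitfield, Fontaine, Quinn, Tanaka

By dignity: Vance (Abbot); then Drummond, Moreau, Whitfield and Fontaine (Archdeacon); then Quinn and Tanaka (Prebendary).
Drummond, Moreau, Whitfield and Fontaine are each not a chapter member, so the next rule applies.
Among Drummond, Moreau, Whitfield and Fontaine, by years in holy orders (higher first): Drummond (17 years) before Moreau, Whitfield and Fontaine (10 years).
Among Moreau, Whitfield and Fontaine, by date of consecration or institution (later first): Moreau (Sep 22, 1998) before Whitfield (May 18, 1998) before Fontaine (Apr 2, 1998).
Quinn and Tanaka are each not a chapter member, so the next rule applies.
Quinn and Tanaka both have years in holy orders 23 years, so the next rule applies.
Among Quinn and Tanaka, by date of consecration or institution (later first): Quinn (Jan 12, 1996) before Tanaka (Oct 7, 1994).
Full order: Vance, Drummond, Moreau, Whitfield, Fontaine, Quinn, Tanaka.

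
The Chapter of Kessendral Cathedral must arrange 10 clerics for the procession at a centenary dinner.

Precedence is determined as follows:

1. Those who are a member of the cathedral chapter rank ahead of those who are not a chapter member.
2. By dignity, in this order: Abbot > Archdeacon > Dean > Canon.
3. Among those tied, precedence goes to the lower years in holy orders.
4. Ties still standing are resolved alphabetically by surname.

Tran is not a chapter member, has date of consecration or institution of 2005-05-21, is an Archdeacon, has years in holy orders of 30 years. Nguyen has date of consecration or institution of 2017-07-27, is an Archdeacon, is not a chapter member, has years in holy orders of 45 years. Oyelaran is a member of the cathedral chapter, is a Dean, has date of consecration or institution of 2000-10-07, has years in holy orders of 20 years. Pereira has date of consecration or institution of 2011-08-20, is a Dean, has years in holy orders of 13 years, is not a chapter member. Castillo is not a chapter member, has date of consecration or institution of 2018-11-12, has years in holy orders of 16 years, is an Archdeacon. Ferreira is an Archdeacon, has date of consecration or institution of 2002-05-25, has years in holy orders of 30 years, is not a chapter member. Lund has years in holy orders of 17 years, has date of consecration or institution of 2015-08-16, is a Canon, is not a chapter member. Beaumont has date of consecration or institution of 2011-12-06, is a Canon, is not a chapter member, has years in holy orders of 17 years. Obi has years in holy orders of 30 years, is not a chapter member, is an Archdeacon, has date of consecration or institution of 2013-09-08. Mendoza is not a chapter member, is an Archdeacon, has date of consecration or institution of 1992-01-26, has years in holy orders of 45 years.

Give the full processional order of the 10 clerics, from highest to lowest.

By the first rule: Oyelaran (a member of the cathedral chapter); then Castillo, Ferreira, Obi, Tran, Mendoza, Nguyen, Pereira, Beaumont and Lund (each not a chapter member).
Among Castillo, Ferreira, Obi, Tran, Mendoza, Nguyen, Pereira, Beaumont and Lund, by dignity: Castillo, Ferreira, Obi, Tran, Mendoza and Nguyen (Archdeacon) before Pereira (Dean) before Beaumont and Lund (Canon).
Among Castillo, Ferreira, Obi, Tran, Mendoza and Nguyen, by years in holy orders (lower first): Castillo (16 years) before Ferreira, Obi and Tran (30 years) before Mendoza and Nguyen (45 years).
Among Ferreira, Obi and Tran, alphabetically by surname: Ferreira before Obi before Tran.
Among Mendoza and Nguyen, alphabetically by surname: Mendoza before Nguyen.
Beaumont and Lund both have years in holy orders 17 years, so the next rule applies.
Among Beaumont and Lund, alphabetically by surname: Beaumont before Lund.
Full order: Oyelaran, Castillo, Ferreira, Obi, Tran, Mendoza, Nguyen, Pereira, Beaumont, Lund.

Oyelaran, Castillo, Ferreira, Obi, Tran, Mendoza, Nguyen, Pereira, Beaumont, Lund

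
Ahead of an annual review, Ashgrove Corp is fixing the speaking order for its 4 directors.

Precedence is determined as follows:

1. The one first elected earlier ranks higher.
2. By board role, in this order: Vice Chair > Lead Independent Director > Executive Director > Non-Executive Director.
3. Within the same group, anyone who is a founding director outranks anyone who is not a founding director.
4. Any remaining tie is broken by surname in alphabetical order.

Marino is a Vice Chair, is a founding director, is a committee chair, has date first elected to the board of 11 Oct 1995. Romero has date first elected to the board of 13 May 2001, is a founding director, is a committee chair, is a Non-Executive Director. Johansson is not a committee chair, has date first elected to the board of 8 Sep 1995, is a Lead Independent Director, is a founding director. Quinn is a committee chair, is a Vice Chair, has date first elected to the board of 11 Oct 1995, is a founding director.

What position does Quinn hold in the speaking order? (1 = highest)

By date first elected to the board (earlier first): Johansson (8 Sep 1995); then Marino and Quinn (both 11 Oct 1995); then Romero (13 May 2001).
Marino and Quinn are each Vice Chair, so the next rule applies.
Marino and Quinn are each a founding director, so the next rule applies.
Among Marino and Quinn, alphabetically by surname: Marino before Quinn.
Order: Johansson, Marino, Quinn, Romero. So position 3.

3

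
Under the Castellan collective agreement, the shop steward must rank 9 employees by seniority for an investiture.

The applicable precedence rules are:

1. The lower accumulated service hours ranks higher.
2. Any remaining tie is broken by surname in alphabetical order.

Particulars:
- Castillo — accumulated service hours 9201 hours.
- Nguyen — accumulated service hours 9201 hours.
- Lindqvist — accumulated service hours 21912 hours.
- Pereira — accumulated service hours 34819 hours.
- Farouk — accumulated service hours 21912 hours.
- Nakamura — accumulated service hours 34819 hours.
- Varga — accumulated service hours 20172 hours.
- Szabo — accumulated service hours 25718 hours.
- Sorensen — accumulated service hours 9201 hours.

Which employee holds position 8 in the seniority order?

By accumulated service hours (lower first): Castillo, Nguyen and Sorensen (each 9201 hours); then Varga (20172 hours); then Farouk and Lindqvist (both 21912 hours); then Szabo (25718 hours); then Nakamura and Pereira (both 34819 hours).
Among Castillo, Nguyen and Sorensen, alphabetically by surname: Castillo before Nguyen before Sorensen.
Among Farouk and Lindqvist, alphabetically by surname: Farouk before Lindqvist.
Among Nakamura and Pereira, alphabetically by surname: Nakamura before Pereira.
Order: Castillo, Nguyen, Sorensen, Varga, Farouk, Lindqvist, Szabo, Nakamura, Pereira.

Nakamura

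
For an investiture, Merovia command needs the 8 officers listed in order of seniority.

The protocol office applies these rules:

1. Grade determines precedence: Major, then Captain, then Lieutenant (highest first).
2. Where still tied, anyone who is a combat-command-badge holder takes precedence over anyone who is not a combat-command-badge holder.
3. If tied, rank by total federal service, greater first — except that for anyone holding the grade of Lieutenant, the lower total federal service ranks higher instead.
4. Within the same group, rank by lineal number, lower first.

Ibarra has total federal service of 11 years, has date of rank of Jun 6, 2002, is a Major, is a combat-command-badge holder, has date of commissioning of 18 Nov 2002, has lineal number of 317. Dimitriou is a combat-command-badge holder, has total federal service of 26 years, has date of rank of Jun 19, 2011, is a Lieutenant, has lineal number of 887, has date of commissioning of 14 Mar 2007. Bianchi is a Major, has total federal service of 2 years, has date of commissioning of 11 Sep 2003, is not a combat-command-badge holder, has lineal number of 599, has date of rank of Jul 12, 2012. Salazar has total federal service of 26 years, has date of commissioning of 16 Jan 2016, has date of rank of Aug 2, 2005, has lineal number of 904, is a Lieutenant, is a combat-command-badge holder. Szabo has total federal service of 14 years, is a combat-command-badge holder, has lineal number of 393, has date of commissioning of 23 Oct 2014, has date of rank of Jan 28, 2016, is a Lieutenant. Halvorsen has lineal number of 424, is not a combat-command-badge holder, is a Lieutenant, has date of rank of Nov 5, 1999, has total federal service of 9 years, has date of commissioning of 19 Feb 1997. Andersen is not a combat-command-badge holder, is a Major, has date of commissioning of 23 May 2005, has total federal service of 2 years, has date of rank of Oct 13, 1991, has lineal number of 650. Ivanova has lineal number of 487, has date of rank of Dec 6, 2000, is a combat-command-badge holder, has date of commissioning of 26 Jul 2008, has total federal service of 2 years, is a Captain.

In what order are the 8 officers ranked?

By grade: Ibarra, Bianchi and Andersen (Major); then Ivanova (Captain); then Szabo, Dimitriou, Salazar and Halvorsen (Lieutenant).
Among Ibarra, Bianchi and Andersen, a combat-command-badge holder before not a combat-command-badge holder: Ibarra (a combat-command-badge holder) before Bianchi and Andersen (not a combat-command-badge holder).
Bianchi and Andersen both have total federal service 2 years, so the next rule applies.
Among Bianchi and Andersen, by lineal number (lower first): Bianchi (599) before Andersen (650).
Among Szabo, Dimitriou, Salazar and Halvorsen, a combat-command-badge holder before not a combat-command-badge holder: Szabo, Dimitriou and Salazar (a combat-command-badge holder) before Halvorsen (not a combat-command-badge holder).
Among Szabo, Dimitriou and Salazar, by total federal service (lower first) (reversed rule for this group): Szabo (14 years) before Dimitriou and Salazar (26 years).
Among Dimitriou and Salazar, by lineal number (lower first): Dimitriou (887) before Salazar (904).
Full order: Ibarra, Bianchi, Andersen, Ivanova, Szabo, Dimitriou, Salazar, Halvorsen.

Ibarra, Bianchi, Andersen, Ivanova, Szabo, Dimitriou, Salazar, Halvorsen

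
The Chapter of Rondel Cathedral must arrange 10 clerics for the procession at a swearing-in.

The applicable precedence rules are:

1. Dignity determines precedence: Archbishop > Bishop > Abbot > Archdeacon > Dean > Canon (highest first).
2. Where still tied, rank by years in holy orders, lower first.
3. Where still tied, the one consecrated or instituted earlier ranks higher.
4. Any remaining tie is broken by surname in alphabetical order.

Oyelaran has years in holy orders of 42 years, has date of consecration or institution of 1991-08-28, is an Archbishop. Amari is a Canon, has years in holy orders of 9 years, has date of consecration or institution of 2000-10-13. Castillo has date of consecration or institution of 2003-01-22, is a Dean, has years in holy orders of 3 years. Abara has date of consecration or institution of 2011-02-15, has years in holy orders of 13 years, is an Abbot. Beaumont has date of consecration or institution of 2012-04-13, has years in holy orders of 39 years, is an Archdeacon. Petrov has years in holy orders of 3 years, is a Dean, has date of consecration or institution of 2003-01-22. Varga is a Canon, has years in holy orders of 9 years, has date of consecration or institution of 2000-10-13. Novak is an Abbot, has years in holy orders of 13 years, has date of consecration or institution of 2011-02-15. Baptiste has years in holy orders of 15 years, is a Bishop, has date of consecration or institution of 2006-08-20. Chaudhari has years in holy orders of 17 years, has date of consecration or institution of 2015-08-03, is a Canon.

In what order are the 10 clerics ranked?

By dignity: Oyelaran (Archbishop); then Baptiste (Bishop); then Abara and Novak (Abbot); then Beaumont (Archdeacon); then Castillo and Petrov (Dean); then Amari, Varga and Chaudhari (Canon).
Abara and Novak both have years in holy orders 13 years, so the next rule applies.
Abara and Novak both have date of consecration or institution 2011-02-15, so the next rule applies.
Among Abara and Novak, alphabetically by surname: Abara before Novak.
Castillo and Petrov both have years in holy orders 3 years, so the next rule applies.
Castillo and Petrov both have date of consecration or institution 2003-01-22, so the next rule applies.
Among Castillo and Petrov, alphabetically by surname: Castillo before Petrov.
Among Amari, Varga and Chaudhari, by years in holy orders (lower first): Amari and Varga (9 years) before Chaudhari (17 years).
Amari and Varga both have date of consecration or institution 2000-10-13, so the next rule applies.
Among Amari and Varga, alphabetically by surname: Amari before Varga.
Full order: Oyelaran, Baptiste, Abara, Novak, Beaumont, Castillo, Petrov, Amari, Varga, Chaudhari.

Oyelaran, Baptiste, Abara, Novak, Beaumont, Castillo, Petrov, Amari, Varga, Chaudhari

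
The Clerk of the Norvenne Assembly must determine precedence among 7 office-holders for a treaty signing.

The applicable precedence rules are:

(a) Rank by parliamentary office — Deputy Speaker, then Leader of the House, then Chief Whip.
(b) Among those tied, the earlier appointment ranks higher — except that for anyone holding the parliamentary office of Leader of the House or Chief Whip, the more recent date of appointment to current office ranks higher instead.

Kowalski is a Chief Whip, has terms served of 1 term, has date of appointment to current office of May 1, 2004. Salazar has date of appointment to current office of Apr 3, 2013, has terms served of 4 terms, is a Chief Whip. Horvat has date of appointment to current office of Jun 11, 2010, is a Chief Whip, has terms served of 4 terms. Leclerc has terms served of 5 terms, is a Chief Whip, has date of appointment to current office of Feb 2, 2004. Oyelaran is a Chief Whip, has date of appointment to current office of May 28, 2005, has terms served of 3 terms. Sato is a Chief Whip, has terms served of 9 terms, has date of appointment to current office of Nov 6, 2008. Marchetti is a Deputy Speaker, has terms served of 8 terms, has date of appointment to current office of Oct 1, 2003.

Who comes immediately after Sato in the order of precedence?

Oyelaran

By parliamentary office: Marchetti (Deputy Speaker); then Salazar, Horvat, Sato, Oyelaran, Kowalski and Leclerc (Chief Whip).
Among Salazar, Horvat, Sato, Oyelaran, Kowalski and Leclerc, by date of appointment to current office (later first) (reversed rule for this group): Salazar (Apr 3, 2013) before Horvat (Jun 11, 2010) before Sato (Nov 6, 2008) before Oyelaran (May 28, 2005) before Kowalski (May 1, 2004) before Leclerc (Feb 2, 2004).
Order: Marchetti, Salazar, Horvat, Sato, Oyelaran, Kowalski, Leclerc.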